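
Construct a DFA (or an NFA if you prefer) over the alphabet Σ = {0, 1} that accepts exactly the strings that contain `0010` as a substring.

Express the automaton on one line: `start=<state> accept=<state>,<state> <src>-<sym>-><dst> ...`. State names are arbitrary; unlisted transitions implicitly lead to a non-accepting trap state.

States q0..q3 record the length of the longest prefix of `0010` that matches the current input suffix. Reaching q4 means `0010` has been seen, and we stay there forever. Accept from q4.
With 5 states:
        0   1  
>  q0   q1  q0 
   q1   q2  q0 
   q2   q2  q3 
   q3   q4  q0 
 * q4   q4  q4 
(> = start, * = accepting)

start=q0 accept=q4 q0-0->q1 q0-1->q0 q1-0->q2 q1-1->q0 q2-0->q2 q2-1->q3 q3-0->q4 q3-1->q0 q4-0->q4 q4-1->q4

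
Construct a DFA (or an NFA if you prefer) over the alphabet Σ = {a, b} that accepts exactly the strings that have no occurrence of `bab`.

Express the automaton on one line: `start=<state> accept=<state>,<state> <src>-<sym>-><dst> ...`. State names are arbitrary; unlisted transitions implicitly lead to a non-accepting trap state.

This is the complement of 'contains `bab`'. Use the same substring-matching states — q0 through q3 holding how much of `bab` has just been matched — but flip the accepting set: everything except the trap q3 accepts.
A 4-state machine:
        a   b  
>* q0   q0  q1 
 * q1   q2  q1 
 * q2   q0  q3 
   q3   q3  q3 
(> = start, * = accepting)

start=q0 accept=q0,q1,q2 q0-a->q0 q0-b->q1 q1-a->q2 q1-b->q1 q2-a->q0 q2-b->q3 q3-a->q3 q3-b->q3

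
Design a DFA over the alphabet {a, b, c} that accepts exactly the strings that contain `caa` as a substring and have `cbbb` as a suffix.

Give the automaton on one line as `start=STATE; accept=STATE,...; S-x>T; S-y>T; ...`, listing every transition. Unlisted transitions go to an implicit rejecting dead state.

Handle the two conditions separately and then intersect. The first has 4 states tracking whether and how much of `caa` has been seen; the second has 5 states tracking how much of the suffix `cbbb` has currently been matched. A product state is a pair (one from each), accepting exactly when both do. Equivalent product states are then merged.
With 8 states:
        a   b   c  
>  q0   q0  q0  q1 
   q1   q2  q0  q1 
   q2   q3  q0  q1 
   q3   q3  q3  q4 
   q4   q3  q5  q4 
   q5   q3  q6  q4 
   q6   q3  q7  q4 
 * q7   q3  q3  q4 
(> = start, * = accepting)

start=q0; accept=q7; q0-a>q0; q0-b>q0; q0-c>q1; q1-a>q2; q1-b>q0; q1-c>q1; q2-a>q3; q2-b>q0; q2-c>q1; q3-a>q3; q3-b>q3; q3-c>q4; q4-a>q3; q4-b>q5; q4-c>q4; q5-a>q3; q5-b>q6; q5-c>q4; q6-a>q3; q6-b>q7; q6-c>q4; q7-a>q3; q7-b>q3; q7-c>q4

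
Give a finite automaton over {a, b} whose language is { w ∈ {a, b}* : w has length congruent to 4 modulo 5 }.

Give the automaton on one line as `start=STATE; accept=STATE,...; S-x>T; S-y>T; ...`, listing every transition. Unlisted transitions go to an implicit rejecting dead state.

Count input length modulo 5: every symbol advances one step around the cycle S0 → S1 → S2 → S3 → S4 → S0. Accept at S4.
5 states suffice.
        a   b  
>  S0   S1  S1 
   S1   S2  S2 
   S2   S3  S3 
   S3   S4  S4 
 * S4   S0  S0 
(> = start, * = accepting)

start=S0; accept=S4; S0-a>S1; S0-b>S1; S1-a>S2; S1-b>S2; S2-a>S3; S2-b>S3; S3-a>S4; S3-b>S4; S4-a>S0; S4-b>S0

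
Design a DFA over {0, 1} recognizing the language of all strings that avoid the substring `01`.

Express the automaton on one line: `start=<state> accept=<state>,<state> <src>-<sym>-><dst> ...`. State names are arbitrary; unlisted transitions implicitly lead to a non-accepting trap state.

start=s0 accept=s0,s1 s0-0->s1 s0-1->s0 s1-0->s1 s1-1->s2 s2-0->s2 s2-1->s2

Track partial matches of the forbidden pattern `01`. State s2 is a dead state reached once `01` has occurred; every other state accepts. s0 means no part of `01` is currently matched.
        0   1  
>* s0   s1  s0 
 * s1   s1  s2 
   s2   s2  s2 
(> = start, * = accepting)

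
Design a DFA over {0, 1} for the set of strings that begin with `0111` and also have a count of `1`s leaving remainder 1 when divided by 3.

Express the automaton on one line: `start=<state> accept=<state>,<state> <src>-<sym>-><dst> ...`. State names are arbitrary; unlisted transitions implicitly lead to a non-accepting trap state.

Handle the two conditions separately and then intersect. One (6 states) tracks whether the input so far still matches the prefix `0111`; the other (3 states) tracks the count of `1`s modulo 3. Each combined state is a pair, one component from each; accept when both components accept. After merging equivalent states the machine shrinks.
8 states suffice.
       0  1 
>  A   B  C 
   B   C  D 
   C   C  C 
   D   C  E 
   E   C  F 
   F   F  G 
 * G   G  H 
   H   H  F 
(> = start, * = accepting)

start=A accept=G A-0->B A-1->C B-0->C B-1->D C-0->C C-1->C D-0->C D-1->E E-0->C E-1->F F-0->F F-1->G G-0->G G-1->H H-0->H H-1->F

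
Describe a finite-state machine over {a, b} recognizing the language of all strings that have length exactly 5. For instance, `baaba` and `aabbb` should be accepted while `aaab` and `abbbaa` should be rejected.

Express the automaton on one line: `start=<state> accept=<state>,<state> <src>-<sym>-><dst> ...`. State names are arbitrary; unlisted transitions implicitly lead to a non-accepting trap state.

start=S0 accept=S5 S0-a->S1 S0-b->S1 S1-a->S2 S1-b->S2 S2-a->S3 S2-b->S3 S3-a->S4 S3-b->S4 S4-a->S5 S4-b->S5 S5-a->S6 S5-b->S6 S6-a->S6 S6-b->S6

Count input length up to 6: every symbol moves from S0 toward S6, which means 'more than 5' and absorbs. Accept from {S5}.
A 7-state machine:
        a   b  
>  S0   S1  S1 
   S1   S2  S2 
   S2   S3  S3 
   S3   S4  S4 
   S4   S5  S5 
 * S5   S6  S6 
   S6   S6  S6 
(> = start, * = accepting)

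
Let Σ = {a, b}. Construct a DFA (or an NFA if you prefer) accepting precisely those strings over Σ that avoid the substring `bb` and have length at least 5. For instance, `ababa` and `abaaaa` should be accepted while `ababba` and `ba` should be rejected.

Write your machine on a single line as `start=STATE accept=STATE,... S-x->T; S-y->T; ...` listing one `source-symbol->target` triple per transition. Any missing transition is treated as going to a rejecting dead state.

start=q0; accept=q10,q11; q0-a->q1; q0-b->q2; q1-a->q3; q1-b->q4; q2-a->q3; q2-b->q5; q3-a->q6; q3-b->q7; q4-a->q6; q4-b->q5; q5-a->q5; q5-b->q5; q6-a->q8; q6-b->q9; q7-a->q8; q7-b->q5; q8-a->q10; q8-b->q11; q9-a->q10; q9-b->q5; q10-a->q10; q10-b->q11; q11-a->q10; q11-b->q5

Build one automaton per condition and run them in lockstep. One (3 states) tracks partial matches of the forbidden pattern `bb`; the other (7 states) tracks the input length, saturating at 6. Each combined state is a pair, one component from each; accept when both components accept. Minimizing collapses redundant product states.
A 12-state machine:
          a    b  
>  q0     q1   q2 
   q1     q3   q4 
   q2     q3   q5 
   q3     q6   q7 
   q4     q6   q5 
   q5     q5   q5 
   q6     q8   q9 
   q7     q8   q5 
   q8    q10  q11 
   q9    q10   q5 
 * q10   q10  q11 
 * q11   q10   q5 
(> = start, * = accepting)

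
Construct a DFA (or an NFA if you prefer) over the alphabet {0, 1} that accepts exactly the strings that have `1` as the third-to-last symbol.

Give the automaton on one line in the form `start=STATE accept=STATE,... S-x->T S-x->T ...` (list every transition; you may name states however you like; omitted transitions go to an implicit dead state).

start=q0 accept=q11,q12,q13,q14 q0-0->q1 q0-1->q2 q1-0->q3 q1-1->q4 q2-0->q5 q2-1->q6 q3-0->q7 q3-1->q8 q4-0->q9 q4-1->q10 q5-0->q11 q5-1->q12 q6-0->q13 q6-1->q14 q7-0->q7 q7-1->q8 q8-0->q9 q8-1->q10 q9-0->q11 q9-1->q12 q10-0->q13 q10-1->q14 q11-0->q7 q11-1->q8 q12-0->q9 q12-1->q10 q13-0->q11 q13-1->q12 q14-0->q13 q14-1->q14

Because acceptance depends on a position counted from the end, the machine has to buffer the most recent 3 symbols. Make each state the string of the last up-to-3 symbols read; on input `x` shift the window left and append `x`. Accept when the buffered window has length 3 and begins with `1`.
With 15 states:
          0    1  
>  q0     q1   q2 
   q1     q3   q4 
   q2     q5   q6 
   q3     q7   q8 
   q4     q9  q10 
   q5    q11  q12 
   q6    q13  q14 
   q7     q7   q8 
   q8     q9  q10 
   q9    q11  q12 
   q10   q13  q14 
 * q11    q7   q8 
 * q12    q9  q10 
 * q13   q11  q12 
 * q14   q13  q14 
(> = start, * = accepting)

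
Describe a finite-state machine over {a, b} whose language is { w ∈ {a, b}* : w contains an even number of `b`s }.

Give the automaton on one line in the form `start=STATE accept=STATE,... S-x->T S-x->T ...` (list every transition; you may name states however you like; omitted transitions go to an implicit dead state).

start=q0 accept=q0 q0-a->q0 q0-b->q1 q1-a->q1 q1-b->q0

The only thing that matters is how many `b`s have appeared, reduced mod 2. Use one state per residue: q0 for 0, …, q1 for 1. Reading `b` moves to the next residue; anything else stays put. q0 is accepting.
        a   b  
>* q0   q0  q1 
   q1   q1  q0 
(> = start, * = accepting)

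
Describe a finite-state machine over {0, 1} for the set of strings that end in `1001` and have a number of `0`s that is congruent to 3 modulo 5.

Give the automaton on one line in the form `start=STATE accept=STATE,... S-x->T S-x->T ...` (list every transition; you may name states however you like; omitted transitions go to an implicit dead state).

Build one automaton per condition and run them in lockstep. The first has 5 states tracking how much of the suffix `1001` has currently been matched; the second has 5 states tracking the count of `0`s modulo 5. A product state is a pair (one from each), accepting exactly when both do. Equivalent product states are then merged.
A 9-state machine:
       0  1 
>  A   B  A 
   B   C  D 
   C   E  C 
   D   F  D 
   E   G  E 
   F   H  C 
   G   A  G 
   H   G  I 
 * I   G  E 
(> = start, * = accepting)

start=A accept=I A-0->B A-1->A B-0->C B-1->D C-0->E C-1->C D-0->F D-1->D E-0->G E-1->E F-0->H F-1->C G-0->A G-1->G H-0->G H-1->I I-0->G I-1->E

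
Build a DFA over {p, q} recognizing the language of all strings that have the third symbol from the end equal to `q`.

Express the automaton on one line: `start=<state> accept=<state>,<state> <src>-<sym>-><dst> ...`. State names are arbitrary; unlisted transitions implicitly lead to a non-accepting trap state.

start=A accept=L,M,N,O A-p->B A-q->C B-p->D B-q->E C-p->F C-q->G D-p->H D-q->I E-p->J E-q->K F-p->L F-q->M G-p->N G-q->O H-p->H H-q->I I-p->J I-q->K J-p->L J-q->M K-p->N K-q->O L-p->H L-q->I M-p->J M-q->K N-p->L N-q->M O-p->N O-q->O

Because acceptance depends on a position counted from the end, the machine has to buffer the most recent 3 symbols. Make each state the string of the last up-to-3 symbols read; on input `x` shift the window left and append `x`. Accept when the buffered window has length 3 and begins with `q`.
A 15-state machine:
       p  q 
>  A   B  C 
   B   D  E 
   C   F  G 
   D   H  I 
   E   J  K 
   F   L  M 
   G   N  O 
   H   H  I 
   I   J  K 
   J   L  M 
   K   N  O 
 * L   H  I 
 * M   J  K 
 * N   L  M 
 * O   N  O 
(> = start, * = accepting)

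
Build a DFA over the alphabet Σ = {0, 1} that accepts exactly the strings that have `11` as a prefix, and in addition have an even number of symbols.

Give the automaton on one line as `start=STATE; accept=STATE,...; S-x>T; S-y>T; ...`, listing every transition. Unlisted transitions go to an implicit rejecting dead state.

start=S0; accept=S3; S0-0>S1; S0-1>S2; S1-0>S1; S1-1>S1; S2-0>S1; S2-1>S3; S3-0>S4; S3-1>S4; S4-0>S3; S4-1>S3

Build one automaton per condition and run them in lockstep. The first has 4 states tracking whether the input so far still matches the prefix `11`; the second has 2 states tracking the input length modulo 2. A product state is a pair (one from each), accepting exactly when both do. After merging equivalent states the machine shrinks.
A 5-state machine:
        0   1  
>  S0   S1  S2 
   S1   S1  S1 
   S2   S1  S3 
 * S3   S4  S4 
   S4   S3  S3 
(> = start, * = accepting)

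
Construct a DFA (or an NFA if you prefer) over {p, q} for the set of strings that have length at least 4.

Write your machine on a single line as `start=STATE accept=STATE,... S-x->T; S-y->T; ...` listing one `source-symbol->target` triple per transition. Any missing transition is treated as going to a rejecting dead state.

Count input length up to 5: every symbol moves from A toward F, which means 'more than 4' and absorbs. Accept from {E, F}.
       p  q 
>  A   B  B 
   B   C  C 
   C   D  D 
   D   E  E 
 * E   F  F 
 * F   F  F 
(> = start, * = accepting)

start=A; accept=E,F; A-p->B; A-q->B; B-p->C; B-q->C; C-p->D; C-q->D; D-p->E; D-q->E; E-p->F; E-q->F; F-p->F; F-q->F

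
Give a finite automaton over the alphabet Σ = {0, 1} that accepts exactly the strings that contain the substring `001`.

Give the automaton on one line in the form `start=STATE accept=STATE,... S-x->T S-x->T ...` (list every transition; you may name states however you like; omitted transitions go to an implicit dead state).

start=A accept=D A-0->B A-1->A B-0->C B-1->A C-0->C C-1->D D-0->D D-1->D

States A..C record the length of the longest prefix of `001` that matches the current input suffix. Reaching D means `001` has been seen, and we stay there forever. Accept from D.
4 states suffice.
       0  1 
>  A   B  A 
   B   C  A 
   C   C  D 
 * D   D  D 
(> = start, * = accepting)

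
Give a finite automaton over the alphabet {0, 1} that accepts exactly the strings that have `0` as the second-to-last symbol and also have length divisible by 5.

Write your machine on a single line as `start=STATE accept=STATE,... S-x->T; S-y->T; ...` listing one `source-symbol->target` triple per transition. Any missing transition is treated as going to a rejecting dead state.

Handle the two conditions separately and then intersect. The first has 7 states tracking the last 2 symbols read; the second has 5 states tracking the input length modulo 5. A product state is a pair (one from each), accepting exactly when both do.
23 states suffice.
          0    1  
>  q0     q1   q2 
   q1     q3   q4 
   q2     q5   q6 
   q3     q7   q8 
   q4     q9  q10 
   q5     q7   q8 
   q6     q9  q10 
   q7    q11  q12 
   q8    q13  q14 
   q9    q11  q12 
   q10   q13  q14 
   q11   q15  q16 
   q12   q17  q18 
   q13   q15  q16 
   q14   q17  q18 
 * q15   q19  q20 
 * q16   q21  q22 
   q17   q19  q20 
   q18   q21  q22 
   q19    q3   q4 
   q20    q5   q6 
   q21    q3   q4 
   q22    q5   q6 
(> = start, * = accepting)

start=q0; accept=q15,q16; q0-0->q1; q0-1->q2; q1-0->q3; q1-1->q4; q2-0->q5; q2-1->q6; q3-0->q7; q3-1->q8; q4-0->q9; q4-1->q10; q5-0->q7; q5-1->q8; q6-0->q9; q6-1->q10; q7-0->q11; q7-1->q12; q8-0->q13; q8-1->q14; q9-0->q11; q9-1->q12; q10-0->q13; q10-1->q14; q11-0->q15; q11-1->q16; q12-0->q17; q12-1->q18; q13-0->q15; q13-1->q16; q14-0->q17; q14-1->q18; q15-0->q19; q15-1->q20; q16-0->q21; q16-1->q22; q17-0->q19; q17-1->q20; q18-0->q21; q18-1->q22; q19-0->q3; q19-1->q4; q20-0->q5; q20-1->q6; q21-0->q3; q21-1->q4; q22-0->q5; q22-1->q6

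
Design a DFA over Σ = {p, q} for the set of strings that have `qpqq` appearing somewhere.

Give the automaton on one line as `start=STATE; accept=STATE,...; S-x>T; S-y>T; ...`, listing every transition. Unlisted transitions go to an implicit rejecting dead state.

Track how much of `qpqq` has been matched so far: state s0 is no progress, s4 is the absorbing accept state reached once `qpqq` has occurred. Intermediate states record partial matches; on a mismatch, fall back to the longest reusable overlap.
        p   q  
>  s0   s0  s1 
   s1   s2  s1 
   s2   s0  s3 
   s3   s2  s4 
 * s4   s4  s4 
(> = start, * = accepting)

start=s0; accept=s4; s0-p>s0; s0-q>s1; s1-p>s2; s1-q>s1; s2-p>s0; s2-q>s3; s3-p>s2; s3-q>s4; s4-p>s4; s4-q>s4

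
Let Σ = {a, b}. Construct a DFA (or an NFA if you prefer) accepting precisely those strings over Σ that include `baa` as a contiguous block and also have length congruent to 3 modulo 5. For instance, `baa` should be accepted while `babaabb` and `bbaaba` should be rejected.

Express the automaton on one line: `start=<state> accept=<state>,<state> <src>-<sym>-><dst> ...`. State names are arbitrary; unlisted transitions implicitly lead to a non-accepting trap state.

Build one automaton per condition and run them in lockstep. The first has 4 states tracking whether and how much of `baa` has been seen; the second has 5 states tracking the input length modulo 5. A product state is a pair (one from each), accepting exactly when both do.
          a    b  
>  s0     s1   s2 
   s1     s3   s4 
   s2     s5   s4 
   s3     s6   s7 
   s4     s8   s7 
   s5     s9   s7 
   s6    s10  s11 
   s7    s12  s11 
   s8    s13  s11 
 * s9    s13  s13 
   s10    s0  s14 
   s11   s15  s14 
   s12   s16  s14 
   s13   s16  s16 
   s14   s17   s2 
   s15   s18   s2 
   s16   s18  s18 
   s17   s19   s4 
   s18   s19  s19 
   s19    s9   s9 
(> = start, * = accepting)

start=s0 accept=s9 s0-a->s1 s0-b->s2 s1-a->s3 s1-b->s4 s2-a->s5 s2-b->s4 s3-a->s6 s3-b->s7 s4-a->s8 s4-b->s7 s5-a->s9 s5-b->s7 s6-a->s10 s6-b->s11 s7-a->s12 s7-b->s11 s8-a->s13 s8-b->s11 s9-a->s13 s9-b->s13 s10-a->s0 s10-b->s14 s11-a->s15 s11-b->s14 s12-a->s16 s12-b->s14 s13-a->s16 s13-b->s16 s14-a->s17 s14-b->s2 s15-a->s18 s15-b->s2 s16-a->s18 s16-b->s18 s17-a->s19 s17-b->s4 s18-a->s19 s18-b->s19 s19-a->s9 s19-b->s9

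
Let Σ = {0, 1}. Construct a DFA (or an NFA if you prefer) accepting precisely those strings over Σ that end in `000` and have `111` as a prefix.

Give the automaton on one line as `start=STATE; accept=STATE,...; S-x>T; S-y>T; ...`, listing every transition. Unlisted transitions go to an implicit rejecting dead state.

start=s0; accept=s7; s0-0>s1; s0-1>s2; s1-0>s1; s1-1>s1; s2-0>s1; s2-1>s3; s3-0>s1; s3-1>s4; s4-0>s5; s4-1>s4; s5-0>s6; s5-1>s4; s6-0>s7; s6-1>s4; s7-0>s7; s7-1>s4

Handle the two conditions separately and then intersect. The first has 4 states tracking how much of the suffix `000` has currently been matched; the second has 5 states tracking whether the input so far still matches the prefix `111`. A product state is a pair (one from each), accepting exactly when both do. Minimizing collapses redundant product states.
8 states suffice.
        0   1  
>  s0   s1  s2 
   s1   s1  s1 
   s2   s1  s3 
   s3   s1  s4 
   s4   s5  s4 
   s5   s6  s4 
   s6   s7  s4 
 * s7   s7  s4 
(> = start, * = accepting)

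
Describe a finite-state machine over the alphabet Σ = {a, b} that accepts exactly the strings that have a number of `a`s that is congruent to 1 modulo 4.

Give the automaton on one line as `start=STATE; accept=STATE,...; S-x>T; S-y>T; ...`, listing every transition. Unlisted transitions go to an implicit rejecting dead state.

start=S0; accept=S1; S0-a>S1; S0-b>S0; S1-a>S2; S1-b>S1; S2-a>S3; S2-b>S2; S3-a>S0; S3-b>S3

Keep the running count of `a`s modulo 4: each `a` advances along the cycle S0 → S1 → S2 → S3 → S0 while other symbols loop. Accept at S1.
With 4 states:
        a   b  
>  S0   S1  S0 
 * S1   S2  S1 
   S2   S3  S2 
   S3   S0  S3 
(> = start, * = accepting)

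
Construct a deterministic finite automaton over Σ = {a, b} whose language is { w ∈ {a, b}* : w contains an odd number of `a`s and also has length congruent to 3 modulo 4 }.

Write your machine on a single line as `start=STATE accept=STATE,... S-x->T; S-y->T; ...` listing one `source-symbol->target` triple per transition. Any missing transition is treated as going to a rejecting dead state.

Run two small machines in parallel and take their product. The first has 2 states tracking the count of `a`s modulo 2; the second has 4 states tracking the input length modulo 4. A product state is a pair (one from each), accepting exactly when both do.
An 8-state machine:
        a   b  
>  S0   S1  S2 
   S1   S3  S4 
   S2   S4  S3 
   S3   S5  S6 
   S4   S6  S5 
 * S5   S0  S7 
   S6   S7  S0 
   S7   S2  S1 
(> = start, * = accepting)

start=S0; accept=S5; S0-a->S1; S0-b->S2; S1-a->S3; S1-b->S4; S2-a->S4; S2-b->S3; S3-a->S5; S3-b->S6; S4-a->S6; S4-b->S5; S5-a->S0; S5-b->S7; S6-a->S7; S6-b->S0; S7-a->S2; S7-b->S1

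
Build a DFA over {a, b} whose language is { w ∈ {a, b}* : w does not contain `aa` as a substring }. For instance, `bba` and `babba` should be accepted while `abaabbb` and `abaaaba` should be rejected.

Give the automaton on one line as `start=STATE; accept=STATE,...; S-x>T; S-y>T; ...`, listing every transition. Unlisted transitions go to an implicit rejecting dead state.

start=q0; accept=q0,q1; q0-a>q1; q0-b>q0; q1-a>q2; q1-b>q0; q2-a>q2; q2-b>q2

This is the complement of 'contains `aa`'. Use the same substring-matching states — q0 through q2 holding how much of `aa` has just been matched — but flip the accepting set: everything except the trap q2 accepts.
With 3 states:
        a   b  
>* q0   q1  q0 
 * q1   q2  q0 
   q2   q2  q2 
(> = start, * = accepting)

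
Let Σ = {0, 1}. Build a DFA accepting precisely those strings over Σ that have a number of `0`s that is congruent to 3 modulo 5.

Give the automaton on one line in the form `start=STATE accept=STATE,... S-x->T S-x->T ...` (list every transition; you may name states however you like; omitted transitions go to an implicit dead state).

The only thing that matters is how many `0`s have appeared, reduced mod 5. Use one state per residue: q0 for 0, …, q4 for 4. Reading `0` moves to the next residue; anything else stays put. q3 is accepting.
        0   1  
>  q0   q1  q0 
   q1   q2  q1 
   q2   q3  q2 
 * q3   q4  q3 
   q4   q0  q4 
(> = start, * = accepting)

start=q0 accept=q3 q0-0->q1 q0-1->q0 q1-0->q2 q1-1->q1 q2-0->q3 q2-1->q2 q3-0->q4 q3-1->q3 q4-0->q0 q4-1->q4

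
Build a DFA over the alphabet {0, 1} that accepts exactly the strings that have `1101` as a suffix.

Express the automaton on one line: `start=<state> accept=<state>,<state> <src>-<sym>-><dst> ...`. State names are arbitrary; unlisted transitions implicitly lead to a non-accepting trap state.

Let each state record the length of the longest suffix of the input read so far that is also a prefix of `1101`. S1 means the last symbol is `1`; S2 means the last 2 symbols are `11`; S3 means the last 3 symbols are `110`; S4 means the last 4 symbols are `1101`. Accept only at S4, where the string currently ends in `1101`.
        0   1  
>  S0   S0  S1 
   S1   S0  S2 
   S2   S3  S2 
   S3   S0  S4 
 * S4   S0  S2 
(> = start, * = accepting)

start=S0 accept=S4 S0-0->S0 S0-1->S1 S1-0->S0 S1-1->S2 S2-0->S3 S2-1->S2 S3-0->S0 S3-1->S4 S4-0->S0 S4-1->S2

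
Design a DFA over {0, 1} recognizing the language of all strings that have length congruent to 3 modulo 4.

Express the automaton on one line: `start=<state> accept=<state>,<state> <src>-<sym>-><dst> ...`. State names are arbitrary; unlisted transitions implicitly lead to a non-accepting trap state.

Count input length modulo 4: every symbol advances one step around the cycle s0 → s1 → s2 → s3 → s0. Accept at s3.
        0   1  
>  s0   s1  s1 
   s1   s2  s2 
   s2   s3  s3 
 * s3   s0  s0 
(> = start, * = accepting)

start=s0 accept=s3 s0-0->s1 s0-1->s1 s1-0->s2 s1-1->s2 s2-0->s3 s2-1->s3 s3-0->s0 s3-1->s0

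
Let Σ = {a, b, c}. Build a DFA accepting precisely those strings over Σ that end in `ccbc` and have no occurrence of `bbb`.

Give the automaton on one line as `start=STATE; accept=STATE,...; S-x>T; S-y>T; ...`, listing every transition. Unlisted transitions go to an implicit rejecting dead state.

start=q0; accept=q7; q0-a>q0; q0-b>q1; q0-c>q2; q1-a>q0; q1-b>q3; q1-c>q2; q2-a>q0; q2-b>q1; q2-c>q4; q3-a>q0; q3-b>q5; q3-c>q2; q4-a>q0; q4-b>q6; q4-c>q4; q5-a>q5; q5-b>q5; q5-c>q5; q6-a>q0; q6-b>q3; q6-c>q7; q7-a>q0; q7-b>q1; q7-c>q4

Build one automaton per condition and run them in lockstep. One (5 states) tracks how much of the suffix `ccbc` has currently been matched; the other (4 states) tracks partial matches of the forbidden pattern `bbb`. Each combined state is a pair, one component from each; accept when both components accept. Equivalent product states are then merged.
        a   b   c  
>  q0   q0  q1  q2 
   q1   q0  q3  q2 
   q2   q0  q1  q4 
   q3   q0  q5  q2 
   q4   q0  q6  q4 
   q5   q5  q5  q5 
   q6   q0  q3  q7 
 * q7   q0  q1  q4 
(> = start, * = accepting)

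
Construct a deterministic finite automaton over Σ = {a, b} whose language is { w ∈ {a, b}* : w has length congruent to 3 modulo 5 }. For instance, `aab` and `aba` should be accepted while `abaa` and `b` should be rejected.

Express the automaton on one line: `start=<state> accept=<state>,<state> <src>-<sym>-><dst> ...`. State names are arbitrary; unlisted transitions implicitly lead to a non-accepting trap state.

start=s0 accept=s3 s0-a->s1 s0-b->s1 s1-a->s2 s1-b->s2 s2-a->s3 s2-b->s3 s3-a->s4 s3-b->s4 s4-a->s0 s4-b->s0

Only the length mod 5 matters, so use a 5-cycle: from any state, every input symbol moves to the next state, wrapping s4 back to s0. Mark s3 accepting.
A 5-state machine:
        a   b  
>  s0   s1  s1 
   s1   s2  s2 
   s2   s3  s3 
 * s3   s4  s4 
   s4   s0  s0 
(> = start, * = accepting)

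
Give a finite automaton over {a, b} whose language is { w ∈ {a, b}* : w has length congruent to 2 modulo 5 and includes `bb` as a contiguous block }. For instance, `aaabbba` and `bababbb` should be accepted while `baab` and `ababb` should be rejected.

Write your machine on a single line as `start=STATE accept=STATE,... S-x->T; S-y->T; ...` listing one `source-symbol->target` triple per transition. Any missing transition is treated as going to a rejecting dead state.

start=q0; accept=q5; q0-a->q1; q0-b->q2; q1-a->q3; q1-b->q4; q2-a->q3; q2-b->q5; q3-a->q6; q3-b->q7; q4-a->q6; q4-b->q8; q5-a->q8; q5-b->q8; q6-a->q9; q6-b->q10; q7-a->q9; q7-b->q11; q8-a->q11; q8-b->q11; q9-a->q0; q9-b->q12; q10-a->q0; q10-b->q13; q11-a->q13; q11-b->q13; q12-a->q1; q12-b->q14; q13-a->q14; q13-b->q14; q14-a->q5; q14-b->q5

Handle the two conditions separately and then intersect. One (5 states) tracks the input length modulo 5; the other (3 states) tracks whether and how much of `bb` has been seen. Each combined state is a pair, one component from each; accept when both components accept.
With 15 states:
          a    b  
>  q0     q1   q2 
   q1     q3   q4 
   q2     q3   q5 
   q3     q6   q7 
   q4     q6   q8 
 * q5     q8   q8 
   q6     q9  q10 
   q7     q9  q11 
   q8    q11  q11 
   q9     q0  q12 
   q10    q0  q13 
   q11   q13  q13 
   q12    q1  q14 
   q13   q14  q14 
   q14    q5   q5 
(> = start, * = accepting)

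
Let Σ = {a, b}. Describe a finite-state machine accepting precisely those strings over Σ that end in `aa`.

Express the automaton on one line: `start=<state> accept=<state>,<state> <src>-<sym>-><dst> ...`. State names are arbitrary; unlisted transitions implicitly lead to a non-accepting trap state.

start=q0 accept=q2 q0-a->q1 q0-b->q0 q1-a->q2 q1-b->q0 q2-a->q2 q2-b->q0

Let each state record the length of the longest suffix of the input read so far that is also a prefix of `aa`. q1 means the last symbol is `a`; q2 means the last 2 symbols are `aa`. Accept only at q2, where the string currently ends in `aa`.
        a   b  
>  q0   q1  q0 
   q1   q2  q0 
 * q2   q2  q0 
(> = start, * = accepting)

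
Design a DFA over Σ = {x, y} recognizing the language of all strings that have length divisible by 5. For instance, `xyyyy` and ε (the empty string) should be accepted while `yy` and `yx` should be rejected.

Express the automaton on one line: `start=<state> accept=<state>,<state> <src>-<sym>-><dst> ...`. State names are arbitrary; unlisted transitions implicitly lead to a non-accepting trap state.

Count input length modulo 5: every symbol advances one step around the cycle q0 → q1 → q2 → q3 → q4 → q0. Accept at q0.
With 5 states:
        x   y  
>* q0   q1  q1 
   q1   q2  q2 
   q2   q3  q3 
   q3   q4  q4 
   q4   q0  q0 
(> = start, * = accepting)

start=q0 accept=q0 q0-x->q1 q0-y->q1 q1-x->q2 q1-y->q2 q2-x->q3 q2-y->q3 q3-x->q4 q3-y->q4 q4-x->q0 q4-y->q0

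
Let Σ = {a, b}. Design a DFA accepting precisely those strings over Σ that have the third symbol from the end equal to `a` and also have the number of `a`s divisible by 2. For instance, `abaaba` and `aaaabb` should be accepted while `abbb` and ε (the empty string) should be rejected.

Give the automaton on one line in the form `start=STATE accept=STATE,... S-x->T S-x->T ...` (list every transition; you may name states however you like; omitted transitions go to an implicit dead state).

Run two small machines in parallel and take their product. One (15 states) tracks the last 3 symbols read; the other (2 states) tracks the count of `a`s modulo 2. Each combined state is a pair, one component from each; accept when both components accept.
A 23-state machine:
          a    b  
>  q0     q1   q2 
   q1     q3   q4 
   q2     q5   q6 
   q3     q7   q8 
   q4     q9  q10 
   q5    q11  q12 
   q6    q13  q14 
   q7    q15  q16 
 * q8    q17  q18 
 * q9    q19  q20 
   q10   q21  q22 
   q11    q7   q8 
   q12    q9  q10 
   q13   q11  q12 
   q14   q13  q14 
 * q15    q7   q8 
   q16    q9  q10 
   q17   q11  q12 
 * q18   q13  q14 
   q19   q15  q16 
   q20   q17  q18 
   q21   q19  q20 
   q22   q21  q22 
(> = start, * = accepting)

start=q0 accept=q8,q9,q15,q18 q0-a->q1 q0-b->q2 q1-a->q3 q1-b->q4 q2-a->q5 q2-b->q6 q3-a->q7 q3-b->q8 q4-a->q9 q4-b->q10 q5-a->q11 q5-b->q12 q6-a->q13 q6-b->q14 q7-a->q15 q7-b->q16 q8-a->q17 q8-b->q18 q9-a->q19 q9-b->q20 q10-a->q21 q10-b->q22 q11-a->q7 q11-b->q8 q12-a->q9 q12-b->q10 q13-a->q11 q13-b->q12 q14-a->q13 q14-b->q14 q15-a->q7 q15-b->q8 q16-a->q9 q16-b->q10 q17-a->q11 q17-b->q12 q18-a->q13 q18-b->q14 q19-a->q15 q19-b->q16 q20-a->q17 q20-b->q18 q21-a->q19 q21-b->q20 q22-a->q21 q22-b->q22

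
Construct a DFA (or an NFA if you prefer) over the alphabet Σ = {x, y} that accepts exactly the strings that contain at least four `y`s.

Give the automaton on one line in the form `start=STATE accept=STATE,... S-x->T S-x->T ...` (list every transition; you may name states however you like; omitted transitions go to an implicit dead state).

start=q0 accept=q4,q5 q0-x->q0 q0-y->q1 q1-x->q1 q1-y->q2 q2-x->q2 q2-y->q3 q3-x->q3 q3-y->q4 q4-x->q4 q4-y->q5 q5-x->q5 q5-y->q5

Count `y`s, saturating at 5: states q0 through q4 mean 0 through 4 `y`s seen; q5 means more than 4. Each `y` increments (capped at q5); other symbols loop. Accept from {q4, q5}.
With 6 states:
        x   y  
>  q0   q0  q1 
   q1   q1  q2 
   q2   q2  q3 
   q3   q3  q4 
 * q4   q4  q5 
 * q5   q5  q5 
(> = start, * = accepting)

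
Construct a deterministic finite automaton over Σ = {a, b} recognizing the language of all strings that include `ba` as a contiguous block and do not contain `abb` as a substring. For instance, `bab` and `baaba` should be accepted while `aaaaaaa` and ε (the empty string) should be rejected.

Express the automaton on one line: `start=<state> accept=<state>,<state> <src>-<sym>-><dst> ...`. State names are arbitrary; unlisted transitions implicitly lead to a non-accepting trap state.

start=q0 accept=q4,q6 q0-a->q1 q0-b->q2 q1-a->q1 q1-b->q3 q2-a->q4 q2-b->q2 q3-a->q4 q3-b->q5 q4-a->q4 q4-b->q6 q5-a->q5 q5-b->q5 q6-a->q4 q6-b->q5

Run two small machines in parallel and take their product. One (3 states) tracks whether and how much of `ba` has been seen; the other (4 states) tracks partial matches of the forbidden pattern `abb`. Each combined state is a pair, one component from each; accept when both components accept. After merging equivalent states the machine shrinks.
7 states suffice.
        a   b  
>  q0   q1  q2 
   q1   q1  q3 
   q2   q4  q2 
   q3   q4  q5 
 * q4   q4  q6 
   q5   q5  q5 
 * q6   q4  q5 
(> = start, * = accepting)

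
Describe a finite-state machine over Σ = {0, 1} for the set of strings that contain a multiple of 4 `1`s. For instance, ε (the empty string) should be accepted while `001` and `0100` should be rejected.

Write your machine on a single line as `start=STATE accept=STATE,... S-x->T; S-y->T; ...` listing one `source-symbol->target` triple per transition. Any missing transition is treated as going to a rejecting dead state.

The only thing that matters is how many `1`s have appeared, reduced mod 4. Use one state per residue: S0 for 0, …, S3 for 3. Reading `1` moves to the next residue; anything else stays put. S0 is accepting.
        0   1  
>* S0   S0  S1 
   S1   S1  S2 
   S2   S2  S3 
   S3   S3  S0 
(> = start, * = accepting)

start=S0; accept=S0; S0-0->S0; S0-1->S1; S1-0->S1; S1-1->S2; S2-0->S2; S2-1->S3; S3-0->S3; S3-1->S0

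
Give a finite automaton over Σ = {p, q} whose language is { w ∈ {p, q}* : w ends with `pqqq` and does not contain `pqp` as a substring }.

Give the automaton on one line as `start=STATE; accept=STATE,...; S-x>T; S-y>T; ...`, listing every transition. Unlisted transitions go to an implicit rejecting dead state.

Build one automaton per condition and run them in lockstep. One (5 states) tracks how much of the suffix `pqqq` has currently been matched; the other (4 states) tracks partial matches of the forbidden pattern `pqp`. Each combined state is a pair, one component from each; accept when both components accept.
        p   q  
>  S0   S1  S0 
   S1   S1  S2 
   S2   S3  S4 
   S3   S3  S5 
   S4   S1  S6 
   S5   S3  S7 
 * S6   S1  S0 
   S7   S3  S8 
   S8   S3  S9 
   S9   S3  S9 
(> = start, * = accepting)

start=S0; accept=S6; S0-p>S1; S0-q>S0; S1-p>S1; S1-q>S2; S2-p>S3; S2-q>S4; S3-p>S3; S3-q>S5; S4-p>S1; S4-q>S6; S5-p>S3; S5-q>S7; S6-p>S1; S6-q>S0; S7-p>S3; S7-q>S8; S8-p>S3; S8-q>S9; S9-p>S3; S9-q>S9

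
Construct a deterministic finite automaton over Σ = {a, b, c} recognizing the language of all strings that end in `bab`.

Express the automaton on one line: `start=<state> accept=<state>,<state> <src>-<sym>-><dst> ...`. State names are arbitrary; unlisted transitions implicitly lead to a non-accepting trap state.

start=q0 accept=q3 q0-a->q0 q0-b->q1 q0-c->q0 q1-a->q2 q1-b->q1 q1-c->q0 q2-a->q0 q2-b->q3 q2-c->q0 q3-a->q2 q3-b->q1 q3-c->q0

Let each state record the length of the longest suffix of the input read so far that is also a prefix of `bab`. q1 means the last symbol is `b`; q2 means the last 2 symbols are `ba`; q3 means the last 3 symbols are `bab`. Accept only at q3, where the string currently ends in `bab`.
With 4 states:
        a   b   c  
>  q0   q0  q1  q0 
   q1   q2  q1  q0 
   q2   q0  q3  q0 
 * q3   q2  q1  q0 
(> = start, * = accepting)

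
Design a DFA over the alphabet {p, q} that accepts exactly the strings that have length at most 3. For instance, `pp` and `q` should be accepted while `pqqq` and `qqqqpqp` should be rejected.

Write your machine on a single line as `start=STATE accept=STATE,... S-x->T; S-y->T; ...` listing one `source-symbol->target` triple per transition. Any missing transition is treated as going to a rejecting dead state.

Count input length up to 4: every symbol moves from S0 toward S4, which means 'more than 3' and absorbs. Accept from {S0, S1, S2, S3}.
5 states suffice.
        p   q  
>* S0   S1  S1 
 * S1   S2  S2 
 * S2   S3  S3 
 * S3   S4  S4 
   S4   S4  S4 
(> = start, * = accepting)

start=S0; accept=S0,S1,S2,S3; S0-p->S1; S0-q->S1; S1-p->S2; S1-q->S2; S2-p->S3; S2-q->S3; S3-p->S4; S3-q->S4; S4-p->S4; S4-q->S4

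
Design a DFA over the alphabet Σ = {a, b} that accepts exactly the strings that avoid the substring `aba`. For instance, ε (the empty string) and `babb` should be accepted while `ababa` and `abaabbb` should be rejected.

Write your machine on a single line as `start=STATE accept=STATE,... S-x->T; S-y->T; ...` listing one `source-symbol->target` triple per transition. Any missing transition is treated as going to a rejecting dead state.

Track partial matches of the forbidden pattern `aba`. State S3 is a dead state reached once `aba` has occurred; every other state accepts. S0 means no part of `aba` is currently matched.
4 states suffice.
        a   b  
>* S0   S1  S0 
 * S1   S1  S2 
 * S2   S3  S0 
   S3   S3  S3 
(> = start, * = accepting)

start=S0; accept=S0,S1,S2; S0-a->S1; S0-b->S0; S1-a->S1; S1-b->S2; S2-a->S3; S2-b->S0; S3-a->S3; S3-b->S3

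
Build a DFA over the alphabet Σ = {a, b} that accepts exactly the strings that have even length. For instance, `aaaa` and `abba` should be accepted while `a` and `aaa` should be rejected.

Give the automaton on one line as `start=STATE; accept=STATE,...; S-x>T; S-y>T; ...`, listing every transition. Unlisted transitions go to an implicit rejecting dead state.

Count input length modulo 2: every symbol advances one step around the cycle q0 → q1 → q0. Accept at q0.
        a   b  
>* q0   q1  q1 
   q1   q0  q0 
(> = start, * = accepting)

start=q0; accept=q0; q0-a>q1; q0-b>q1; q1-a>q0; q1-b>q0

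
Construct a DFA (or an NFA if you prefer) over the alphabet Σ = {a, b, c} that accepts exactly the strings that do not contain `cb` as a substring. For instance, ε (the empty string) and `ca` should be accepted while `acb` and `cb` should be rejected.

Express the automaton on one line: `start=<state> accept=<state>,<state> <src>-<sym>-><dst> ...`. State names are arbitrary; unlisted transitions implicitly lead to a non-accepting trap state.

start=q0 accept=q0,q1 q0-a->q0 q0-b->q0 q0-c->q1 q1-a->q0 q1-b->q2 q1-c->q1 q2-a->q2 q2-b->q2 q2-c->q2

This is the complement of 'contains `cb`'. Use the same substring-matching states — q0 through q2 holding how much of `cb` has just been matched — but flip the accepting set: everything except the trap q2 accepts.
A 3-state machine:
        a   b   c  
>* q0   q0  q0  q1 
 * q1   q0  q2  q1 
   q2   q2  q2  q2 
(> = start, * = accepting)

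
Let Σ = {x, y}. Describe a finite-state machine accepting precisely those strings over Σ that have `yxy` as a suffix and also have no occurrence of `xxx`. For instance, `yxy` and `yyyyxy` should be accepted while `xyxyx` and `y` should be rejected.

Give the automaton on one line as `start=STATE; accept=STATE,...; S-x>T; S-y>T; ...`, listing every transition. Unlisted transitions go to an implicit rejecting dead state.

Run two small machines in parallel and take their product. The first has 4 states tracking how much of the suffix `yxy` has currently been matched; the second has 4 states tracking partial matches of the forbidden pattern `xxx`. A product state is a pair (one from each), accepting exactly when both do. After merging equivalent states the machine shrinks.
With 7 states:
       x  y 
>  A   B  C 
   B   D  C 
   C   E  C 
   D   F  C 
   E   D  G 
   F   F  F 
 * G   E  C 
(> = start, * = accepting)

start=A; accept=G; A-x>B; A-y>C; B-x>D; B-y>C; C-x>E; C-y>C; D-x>F; D-y>C; E-x>D; E-y>G; F-x>F; F-y>F; G-x>E; G-y>C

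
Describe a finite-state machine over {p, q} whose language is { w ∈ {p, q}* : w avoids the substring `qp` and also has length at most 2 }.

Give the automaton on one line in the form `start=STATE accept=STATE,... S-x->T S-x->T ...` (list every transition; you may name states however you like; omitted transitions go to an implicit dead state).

start=S0 accept=S0,S1,S2,S3 S0-p->S1 S0-q->S2 S1-p->S3 S1-q->S3 S2-p->S4 S2-q->S3 S3-p->S4 S3-q->S4 S4-p->S4 S4-q->S4

Handle the two conditions separately and then intersect. The first has 3 states tracking partial matches of the forbidden pattern `qp`; the second has 4 states tracking the input length, saturating at 3. A product state is a pair (one from each), accepting exactly when both do. Minimizing collapses redundant product states.
5 states suffice.
        p   q  
>* S0   S1  S2 
 * S1   S3  S3 
 * S2   S4  S3 
 * S3   S4  S4 
   S4   S4  S4 
(> = start, * = accepting)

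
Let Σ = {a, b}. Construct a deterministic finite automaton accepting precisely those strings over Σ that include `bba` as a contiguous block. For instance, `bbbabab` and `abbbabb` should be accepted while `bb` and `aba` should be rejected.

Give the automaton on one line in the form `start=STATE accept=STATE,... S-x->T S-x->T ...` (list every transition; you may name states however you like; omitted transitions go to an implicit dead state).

States S0..S2 record the length of the longest prefix of `bba` that matches the current input suffix. Reaching S3 means `bba` has been seen, and we stay there forever. Accept from S3.
        a   b  
>  S0   S0  S1 
   S1   S0  S2 
   S2   S3  S2 
 * S3   S3  S3 
(> = start, * = accepting)

start=S0 accept=S3 S0-a->S0 S0-b->S1 S1-a->S0 S1-b->S2 S2-a->S3 S2-b->S2 S3-a->S3 S3-b->S3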